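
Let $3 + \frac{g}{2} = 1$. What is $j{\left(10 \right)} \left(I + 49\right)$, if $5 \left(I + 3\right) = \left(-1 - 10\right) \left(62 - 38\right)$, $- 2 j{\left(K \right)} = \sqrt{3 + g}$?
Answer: $\frac{17 i}{5} \approx 3.4 i$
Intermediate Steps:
$g = -4$ ($g = -6 + 2 \cdot 1 = -6 + 2 = -4$)
$j{\left(K \right)} = - \frac{i}{2}$ ($j{\left(K \right)} = - \frac{\sqrt{3 - 4}}{2} = - \frac{\sqrt{-1}}{2} = - \frac{i}{2}$)
$I = - \frac{279}{5}$ ($I = -3 + \frac{\left(-1 - 10\right) \left(62 - 38\right)}{5} = -3 + \frac{\left(-11\right) 24}{5} = -3 + \frac{1}{5} \left(-264\right) = -3 - \frac{264}{5} = - \frac{279}{5} \approx -55.8$)
$j{\left(10 \right)} \left(I + 49\right) = - \frac{i}{2} \left(- \frac{279}{5} + 49\right) = - \frac{i}{2} \left(- \frac{34}{5}\right) = \frac{17 i}{5}$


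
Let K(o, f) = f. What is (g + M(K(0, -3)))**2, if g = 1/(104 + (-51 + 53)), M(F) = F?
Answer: 100489/11236 ≈ 8.9435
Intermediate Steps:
g = 1/106 (g = 1/(104 + 2) = 1/106 ≈ 0.0094340)
(g + M(K(0, -3)))**2 = (1/106 - 3)**2 = (-317/106)**2 = 100489/11236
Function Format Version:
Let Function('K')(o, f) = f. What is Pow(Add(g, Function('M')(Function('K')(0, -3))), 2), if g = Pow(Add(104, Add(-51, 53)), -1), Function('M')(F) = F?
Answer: Rational(100489, 11236) ≈ 8.9435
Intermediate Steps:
g = Rational(1, 106) (g = Pow(Add(104, 2), -1) = Pow(106, -1) = Rational(1, 106) ≈ 0.0094340)
Pow(Add(g, Function('M')(Function('K')(0, -3))), 2) = Pow(Add(Rational(1, 106), -3), 2) = Pow(Rational(-317, 106), 2) = Rational(100489, 11236)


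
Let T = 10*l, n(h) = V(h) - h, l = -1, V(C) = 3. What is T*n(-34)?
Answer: -370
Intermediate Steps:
n(h) = 3 - h
T = -10 (T = 10*(-1) = -10)
T*n(-34) = -10*(3 - 1*(-34)) = -10*(3 + 34) = -10*37 = -370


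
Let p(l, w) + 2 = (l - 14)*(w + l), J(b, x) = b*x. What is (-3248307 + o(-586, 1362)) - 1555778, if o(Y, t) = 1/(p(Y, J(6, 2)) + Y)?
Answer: -1651702072019/343812 ≈ -4.8041e+6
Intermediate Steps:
p(l, w) = -2 + (-14 + l)*(l + w) (p(l, w) = -2 + (l - 14)*(w + l) = -2 + (-14 + l)*(l + w))
o(Y, t) = 1/(-170 + Y² - Y) (o(Y, t) = 1/((-2 + Y² - 14*Y - 84*2 + Y*(6*2)) + Y) = 1/((-2 + Y² - 14*Y - 14*12 + Y*12) + Y) = 1/((-2 + Y² - 14*Y - 168 + 12*Y) + Y) = 1/((-170 + Y² - 2*Y) + Y) = 1/(-170 + Y² - Y))
(-3248307 + o(-586, 1362)) - 1555778 = (-3248307 + 1/(-170 + (-586)² - 1*(-586))) - 1555778 = (-3248307 + 1/(-170 + 343396 + 586)) - 1555778 = (-3248307 + 1/343812) - 1555778 = -1116806926283/343812 - 1555778 = -1651702072019/343812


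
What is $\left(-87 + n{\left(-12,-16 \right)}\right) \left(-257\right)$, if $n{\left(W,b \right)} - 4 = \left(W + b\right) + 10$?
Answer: $25957$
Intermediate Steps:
$n{\left(W,b \right)} = 14 + W + b$ ($n{\left(W,b \right)} = 4 + \left(\left(W + b\right) + 10\right) = 4 + \left(10 + W + b\right) = 14 + W + b$)
$\left(-87 + n{\left(-12,-16 \right)}\right) \left(-257\right) = \left(-87 - 14\right) \left(-257\right) = \left(-101\right) \left(-257\right) = 25957$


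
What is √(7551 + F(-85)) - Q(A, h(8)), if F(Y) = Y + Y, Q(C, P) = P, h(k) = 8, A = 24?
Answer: -8 + 11*√61 ≈ 77.913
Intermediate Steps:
F(Y) = 2*Y
√(7551 + F(-85)) - Q(A, h(8)) = √(7551 + 2*(-85)) - 1*8 = √(7551 - 170) - 8 = √7381 - 8 = 11*√61 - 8 = -8 + 11*√61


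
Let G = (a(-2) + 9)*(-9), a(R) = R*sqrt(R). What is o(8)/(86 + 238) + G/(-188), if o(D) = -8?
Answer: 6185/15228 - 9*I*sqrt(2)/94 ≈ 0.40616 - 0.1354*I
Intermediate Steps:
a(R) = R**(3/2)
G = -81 + 18*I*sqrt(2) (G = ((-2)**(3/2) + 9)*(-9) = (-2*I*sqrt(2) + 9)*(-9) = (9 - 2*I*sqrt(2))*(-9) = -81 + 18*I*sqrt(2) ≈ -81.0 + 25.456*I)
o(8)/(86 + 238) + G/(-188) = -8/(86 + 238) + (-81 + 18*I*sqrt(2))/(-188) = -8/324 + (-81 + 18*I*sqrt(2))*(-1/188) = -8*1/324 + (81/188 - 9*I*sqrt(2)/94) = -2/81 + (81/188 - 9*I*sqrt(2)/94) = 6185/15228 - 9*I*sqrt(2)/94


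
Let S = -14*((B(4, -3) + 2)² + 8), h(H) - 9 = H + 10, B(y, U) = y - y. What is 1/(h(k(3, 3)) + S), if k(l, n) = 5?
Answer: -1/144 ≈ -0.0069444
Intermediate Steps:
B(y, U) = 0
h(H) = 19 + H (h(H) = 9 + (H + 10) = 9 + (10 + H) = 19 + H)
S = -168 (S = -14*((0 + 2)² + 8) = -14*(2² + 8) = -14*(4 + 8) = -14*12 = -168)
1/(h(k(3, 3)) + S) = 1/((19 + 5) - 168) = 1/(24 - 168) = 1/(-144) = -1/144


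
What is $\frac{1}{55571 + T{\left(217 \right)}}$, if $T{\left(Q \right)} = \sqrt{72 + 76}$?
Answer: $\frac{55571}{3088135893} - \frac{2 \sqrt{37}}{3088135893} \approx 1.7991 \cdot 10^{-5}$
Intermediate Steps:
$T{\left(Q \right)} = 2 \sqrt{37}$ ($T{\left(Q \right)} = \sqrt{148} = 2 \sqrt{37}$)
$\frac{1}{55571 + T{\left(217 \right)}} = \frac{1}{55571 + 2 \sqrt{37}}$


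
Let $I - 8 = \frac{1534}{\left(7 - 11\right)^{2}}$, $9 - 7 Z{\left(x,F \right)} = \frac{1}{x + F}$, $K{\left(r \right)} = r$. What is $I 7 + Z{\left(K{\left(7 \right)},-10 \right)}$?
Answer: $\frac{17483}{24} \approx 728.46$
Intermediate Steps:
$Z{\left(x,F \right)} = \frac{9}{7} - \frac{1}{7 \left(F + x\right)}$ ($Z{\left(x,F \right)} = \frac{9}{7} - \frac{1}{7 \left(x + F\right)} = \frac{9}{7} - \frac{1}{7 \left(F + x\right)}$)
$I = \frac{831}{8}$ ($I = 8 + \frac{1534}{\left(7 - 11\right)^{2}} = 8 + \frac{1534}{\left(-4\right)^{2}} = 8 + \frac{1534}{16} = 8 + 1534 \cdot \frac{1}{16} = 8 + \frac{767}{8} = \frac{831}{8} \approx 103.88$)
$I 7 + Z{\left(K{\left(7 \right)},-10 \right)} = \frac{831}{8} \cdot 7 + \frac{-1 + 9 \left(-10\right) + 9 \cdot 7}{7 \left(-10 + 7\right)} = \frac{5817}{8} + \frac{-1 - 90 + 63}{7 \left(-3\right)} = \frac{5817}{8} + \frac{1}{7} \left(- \frac{1}{3}\right) \left(-28\right) = \frac{5817}{8} + \frac{4}{3} = \frac{17483}{24}$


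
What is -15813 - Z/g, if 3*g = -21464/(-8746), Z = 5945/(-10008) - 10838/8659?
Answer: -4901474498625977/310009102368 ≈ -15811.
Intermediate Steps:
Z = -159944459/86659272 (Z = 5945*(-1/10008) - 10838*1/8659 = -5945/10008 - 10838/8659 = -159944459/86659272 ≈ -1.8457)
g = 10732/13119 (g = (-21464/(-8746))/3 = (-21464*(-1/8746))/3 = (⅓)*(10732/4373) = 10732/13119 ≈ 0.81805)
-15813 - Z/g = -15813 - (-159944459)/(86659272*10732/13119) = -15813 - (-159944459)*13119/(86659272*10732) = -15813 - 1*(-699437119207/310009102368) = -15813 + 699437119207/310009102368 = -4901474498625977/310009102368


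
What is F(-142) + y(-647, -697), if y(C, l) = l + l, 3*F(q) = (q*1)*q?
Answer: 15982/3 ≈ 5327.3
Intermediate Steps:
F(q) = q**2/3 (F(q) = ((q*1)*q)/3 = (q*q)/3 = q**2/3)
y(C, l) = 2*l
F(-142) + y(-647, -697) = (1/3)*(-142)**2 + 2*(-697) = (1/3)*20164 - 1394 = 20164/3 - 1394 = 15982/3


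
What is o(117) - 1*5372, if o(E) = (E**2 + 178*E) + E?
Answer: 29260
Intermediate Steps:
o(E) = E**2 + 179*E
o(117) - 1*5372 = 117*(179 + 117) - 1*5372 = 117*296 - 5372 = 34632 - 5372 = 29260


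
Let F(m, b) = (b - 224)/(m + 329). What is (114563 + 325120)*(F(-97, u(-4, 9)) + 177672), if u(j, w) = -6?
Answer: 9061794961671/116 ≈ 7.8119e+10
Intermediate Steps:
F(m, b) = (-224 + b)/(329 + m)
(114563 + 325120)*(F(-97, u(-4, 9)) + 177672) = (114563 + 325120)*((-224 - 6)/(329 - 97) + 177672) = 439683*(-230/232 + 177672) = 439683*((1/232)*(-230) + 177672) = 439683*(-115/116 + 177672) = 439683*(20609837/116) = 9061794961671/116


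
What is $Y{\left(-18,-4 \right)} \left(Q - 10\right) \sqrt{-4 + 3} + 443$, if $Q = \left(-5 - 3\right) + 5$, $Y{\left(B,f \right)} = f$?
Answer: $443 + 52 i \approx 443.0 + 52.0 i$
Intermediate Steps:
$Q = -3$ ($Q = -8 + 5 = -3$)
$Y{\left(-18,-4 \right)} \left(Q - 10\right) \sqrt{-4 + 3} + 443 = - 4 \left(-3 - 10\right) \sqrt{-4 + 3} + 443 = - 4 \left(- 13 \sqrt{-1}\right) + 443 = - 4 \left(- 13 i\right) + 443 = 52 i + 443 = 443 + 52 i$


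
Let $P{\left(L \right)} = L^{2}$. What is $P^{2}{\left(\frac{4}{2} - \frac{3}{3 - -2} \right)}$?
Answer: $\frac{2401}{625} \approx 3.8416$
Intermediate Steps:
$P^{2}{\left(\frac{4}{2} - \frac{3}{3 - -2} \right)} = \left(\left(\frac{4}{2} - \frac{3}{3 - -2}\right)^{2}\right)^{2} = \left(\left(4 \cdot \frac{1}{2} - \frac{3}{3 + 2}\right)^{2}\right)^{2} = \left(\left(2 - \frac{3}{5}\right)^{2}\right)^{2} = \left(\left(\frac{7}{5}\right)^{2}\right)^{2} = \left(\frac{49}{25}\right)^{2} = \frac{2401}{625}$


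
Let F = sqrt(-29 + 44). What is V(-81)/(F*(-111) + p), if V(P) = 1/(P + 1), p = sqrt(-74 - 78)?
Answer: 1/(80*(111*sqrt(15) - 2*I*sqrt(38))) ≈ 2.9053e-5 + 8.3318e-7*I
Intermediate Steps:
p = 2*I*sqrt(38) (p = sqrt(-152) = 2*I*sqrt(38) ≈ 12.329*I)
F = sqrt(15) ≈ 3.8730
V(P) = 1/(1 + P)
V(-81)/(F*(-111) + p) = 1/((1 - 81)*(sqrt(15)*(-111) + 2*I*sqrt(38))) = 1/((-80)*(-111*sqrt(15) + 2*I*sqrt(38))) = -1/(80*(-111*sqrt(15) + 2*I*sqrt(38)))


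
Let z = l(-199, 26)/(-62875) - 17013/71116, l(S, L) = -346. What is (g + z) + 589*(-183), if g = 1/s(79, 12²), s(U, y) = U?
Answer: -38074980173294881/353242061500 ≈ -1.0779e+5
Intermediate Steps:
z = -1045086239/4471418500 (z = -346/(-62875) - 17013/71116 = -346*(-1/62875) - 17013*1/71116 = 346/62875 - 17013/71116 = -1045086239/4471418500 ≈ -0.23373)
g = 1/79 ≈ 0.012658
(g + z) + 589*(-183) = (1/79 - 1045086239/4471418500) + 589*(-183) = -78090394381/353242061500 - 107787 = -38074980173294881/353242061500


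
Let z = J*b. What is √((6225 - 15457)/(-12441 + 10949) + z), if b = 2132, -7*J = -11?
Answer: 2*√5720539118/2611 ≈ 57.935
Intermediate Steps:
J = 11/7 (J = -⅐*(-11) = 11/7 ≈ 1.5714)
z = 23452/7 (z = (11/7)*2132 = 23452/7 ≈ 3350.3)
√((6225 - 15457)/(-12441 + 10949) + z) = √((6225 - 15457)/(-12441 + 10949) + 23452/7) = √(-9232/(-1492) + 23452/7) = √(-9232*(-1/1492) + 23452/7) = √(2308/373 + 23452/7) = √(8763752/2611) = 2*√5720539118/2611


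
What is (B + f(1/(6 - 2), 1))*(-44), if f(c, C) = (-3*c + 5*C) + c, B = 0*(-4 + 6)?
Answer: -198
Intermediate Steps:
B = 0 (B = 0*2 = 0)
f(c, C) = -2*c + 5*C
(B + f(1/(6 - 2), 1))*(-44) = (0 + (-2/(6 - 2) + 5*1))*(-44) = (0 + (-2/4 + 5))*(-44) = (0 + (-2*1/4 + 5))*(-44) = (0 + (-1/2 + 5))*(-44) = (0 + 9/2)*(-44) = (9/2)*(-44) = -198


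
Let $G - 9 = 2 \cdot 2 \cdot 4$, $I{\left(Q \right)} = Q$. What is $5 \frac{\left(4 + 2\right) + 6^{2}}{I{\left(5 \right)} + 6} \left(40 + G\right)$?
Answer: $\frac{13650}{11} \approx 1240.9$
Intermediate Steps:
$G = 25$ ($G = 9 + 2 \cdot 2 \cdot 4 = 9 + 4 \cdot 4 = 9 + 16 = 25$)
$5 \frac{\left(4 + 2\right) + 6^{2}}{I{\left(5 \right)} + 6} \left(40 + G\right) = 5 \frac{\left(4 + 2\right) + 6^{2}}{5 + 6} \left(40 + 25\right) = 5 \frac{6 + 36}{11} \cdot 65 = 5 \cdot 42 \cdot \frac{1}{11} \cdot 65 = 5 \cdot \frac{42}{11} \cdot 65 = \frac{210}{11} \cdot 65 = \frac{13650}{11}$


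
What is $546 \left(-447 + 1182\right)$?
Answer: $401310$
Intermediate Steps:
$546 \left(-447 + 1182\right) = 546 \cdot 735 = 401310$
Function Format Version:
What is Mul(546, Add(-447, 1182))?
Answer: 401310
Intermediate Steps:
Mul(546, Add(-447, 1182)) = Mul(546, 735) = 401310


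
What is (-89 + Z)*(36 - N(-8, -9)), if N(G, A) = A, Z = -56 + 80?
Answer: -2925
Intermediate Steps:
Z = 24
(-89 + Z)*(36 - N(-8, -9)) = (-89 + 24)*(36 - 1*(-9)) = -65*(36 + 9) = -65*45 = -2925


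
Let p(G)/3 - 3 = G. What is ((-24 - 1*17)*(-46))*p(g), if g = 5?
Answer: 45264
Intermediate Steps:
p(G) = 9 + 3*G
((-24 - 1*17)*(-46))*p(g) = ((-24 - 1*17)*(-46))*(9 + 3*5) = ((-24 - 17)*(-46))*(9 + 15) = -41*(-46)*24 = 1886*24 = 45264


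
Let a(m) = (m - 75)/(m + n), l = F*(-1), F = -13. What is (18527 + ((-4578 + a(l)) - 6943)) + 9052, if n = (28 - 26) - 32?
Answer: 273048/17 ≈ 16062.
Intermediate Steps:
l = 13 (l = -13*(-1) = 13)
n = -30 (n = 2 - 32 = -30)
a(m) = (-75 + m)/(-30 + m) (a(m) = (m - 75)/(m - 30) = (-75 + m)/(-30 + m))
(18527 + ((-4578 + a(l)) - 6943)) + 9052 = (18527 + ((-4578 + (-75 + 13)/(-30 + 13)) - 6943)) + 9052 = (18527 + ((-4578 - 62/(-17)) - 6943)) + 9052 = (18527 + ((-4578 - 1/17*(-62)) - 6943)) + 9052 = (18527 + ((-4578 + 62/17) - 6943)) + 9052 = (18527 + (-77764/17 - 6943)) + 9052 = (18527 - 195795/17) + 9052 = 119164/17 + 9052 = 273048/17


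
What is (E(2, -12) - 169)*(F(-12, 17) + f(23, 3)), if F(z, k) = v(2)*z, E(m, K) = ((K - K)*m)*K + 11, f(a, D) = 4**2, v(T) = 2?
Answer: 1264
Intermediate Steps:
f(a, D) = 16
E(m, K) = 11 (E(m, K) = (0*m)*K + 11 = 0*K + 11 = 0 + 11 = 11)
F(z, k) = 2*z
(E(2, -12) - 169)*(F(-12, 17) + f(23, 3)) = (11 - 169)*(2*(-12) + 16) = -158*(-24 + 16) = -158*(-8) = 1264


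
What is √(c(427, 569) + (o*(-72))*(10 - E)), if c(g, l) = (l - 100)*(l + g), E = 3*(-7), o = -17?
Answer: 2*√126267 ≈ 710.68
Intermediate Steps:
E = -21
c(g, l) = (-100 + l)*(g + l)
√(c(427, 569) + (o*(-72))*(10 - E)) = √((569² - 100*427 - 100*569 + 427*569) + (-17*(-72))*(10 - 1*(-21))) = √((323761 - 42700 - 56900 + 242963) + 1224*(10 + 21)) = √(467124 + 1224*31) = √(467124 + 37944) = √505068 = 2*√126267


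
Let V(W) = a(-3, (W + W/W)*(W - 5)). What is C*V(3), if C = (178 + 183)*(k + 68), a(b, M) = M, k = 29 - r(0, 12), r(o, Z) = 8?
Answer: -257032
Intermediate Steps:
k = 21 (k = 29 - 1*8 = 29 - 8 = 21)
V(W) = (1 + W)*(-5 + W) (V(W) = (W + W/W)*(W - 5) = (W + 1)*(-5 + W) = (1 + W)*(-5 + W))
C = 32129 (C = (178 + 183)*(21 + 68) = 361*89 = 32129)
C*V(3) = 32129*(-5 + 3**2 - 4*3) = 32129*(-5 + 9 - 12) = 32129*(-8) = -257032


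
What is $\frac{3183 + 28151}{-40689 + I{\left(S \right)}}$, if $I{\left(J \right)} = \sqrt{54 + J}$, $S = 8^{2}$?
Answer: $- \frac{1274949126}{1655594603} - \frac{31334 \sqrt{118}}{1655594603} \approx -0.77029$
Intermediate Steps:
$S = 64$
$\frac{3183 + 28151}{-40689 + I{\left(S \right)}} = \frac{3183 + 28151}{-40689 + \sqrt{54 + 64}} = \frac{31334}{-40689 + \sqrt{118}}$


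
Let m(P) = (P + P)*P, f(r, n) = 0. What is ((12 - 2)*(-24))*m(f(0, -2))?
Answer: 0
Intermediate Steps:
m(P) = 2*P² (m(P) = (2*P)*P = 2*P²)
((12 - 2)*(-24))*m(f(0, -2)) = ((12 - 2)*(-24))*(2*0²) = (10*(-24))*(2*0) = -240*0 = 0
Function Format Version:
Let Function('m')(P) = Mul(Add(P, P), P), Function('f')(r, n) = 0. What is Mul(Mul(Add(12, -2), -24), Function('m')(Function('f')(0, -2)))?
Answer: 0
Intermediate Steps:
Function('m')(P) = Mul(2, Pow(P, 2)) (Function('m')(P) = Mul(Mul(2, P), P) = Mul(2, Pow(P, 2)))
Mul(Mul(Add(12, -2), -24), Function('m')(Function('f')(0, -2))) = Mul(Mul(Add(12, -2), -24), Mul(2, Pow(0, 2))) = Mul(Mul(10, -24), Mul(2, 0)) = Mul(-240, 0) = 0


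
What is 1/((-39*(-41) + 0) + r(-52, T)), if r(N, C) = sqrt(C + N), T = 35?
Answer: 1599/2556818 - I*sqrt(17)/2556818 ≈ 0.00062539 - 1.6126e-6*I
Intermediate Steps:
1/((-39*(-41) + 0) + r(-52, T)) = 1/((-39*(-41) + 0) + sqrt(35 - 52)) = 1/((1599 + 0) + sqrt(-17)) = 1/(1599 + I*sqrt(17))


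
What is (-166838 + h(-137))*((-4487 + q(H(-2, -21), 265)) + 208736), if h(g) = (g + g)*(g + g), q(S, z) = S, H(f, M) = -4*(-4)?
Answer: -18743764930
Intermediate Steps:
H(f, M) = 16
h(g) = 4*g² (h(g) = (2*g)*(2*g) = 4*g²)
(-166838 + h(-137))*((-4487 + q(H(-2, -21), 265)) + 208736) = (-166838 + 4*(-137)²)*((-4487 + 16) + 208736) = (-166838 + 4*18769)*(-4471 + 208736) = (-166838 + 75076)*204265 = -91762*204265 = -18743764930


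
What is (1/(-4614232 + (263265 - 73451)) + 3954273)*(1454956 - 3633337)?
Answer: -12703850829563078351/1474806 ≈ -8.6139e+12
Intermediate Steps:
(1/(-4614232 + (263265 - 73451)) + 3954273)*(1454956 - 3633337) = (1/(-4614232 + 189814) + 3954273)*(-2178381) = (1/(-4424418) + 3954273)*(-2178381) = (-1/4424418 + 3954273)*(-2178381) = (17495356638113/4424418)*(-2178381) = -12703850829563078351/1474806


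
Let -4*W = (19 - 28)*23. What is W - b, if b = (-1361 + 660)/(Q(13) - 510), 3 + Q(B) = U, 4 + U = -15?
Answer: 13415/266 ≈ 50.432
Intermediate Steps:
U = -19 (U = -4 - 15 = -19)
Q(B) = -22 (Q(B) = -3 - 19 = -22)
W = 207/4 (W = -(19 - 28)*23/4 = -(-9)*23/4 = -¼*(-207) = 207/4 ≈ 51.750)
b = 701/532 (b = (-1361 + 660)/(-22 - 510) = -701/(-532) = -701*(-1/532) = 701/532 ≈ 1.3177)
W - b = 207/4 - 1*701/532 = 207/4 - 701/532 = 13415/266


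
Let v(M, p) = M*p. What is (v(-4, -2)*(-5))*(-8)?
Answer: 320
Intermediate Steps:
(v(-4, -2)*(-5))*(-8) = (-4*(-2)*(-5))*(-8) = (8*(-5))*(-8) = -40*(-8) = 320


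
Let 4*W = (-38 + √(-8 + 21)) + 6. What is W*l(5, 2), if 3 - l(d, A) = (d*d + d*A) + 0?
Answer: 256 - 8*√13 ≈ 227.16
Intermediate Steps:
l(d, A) = 3 - d² - A*d (l(d, A) = 3 - ((d*d + d*A) + 0) = 3 - ((d² + A*d) + 0) = 3 - (d² + A*d) = 3 + (-d² - A*d) = 3 - d² - A*d)
W = -8 + √13/4 (W = ((-38 + √(-8 + 21)) + 6)/4 = ((-38 + √13) + 6)/4 = (-32 + √13)/4 = -8 + √13/4 ≈ -7.0986)
W*l(5, 2) = (-8 + √13/4)*(3 - 1*5² - 1*2*5) = (-8 + √13/4)*(3 - 1*25 - 10) = (-8 + √13/4)*(3 - 25 - 10) = (-8 + √13/4)*(-32) = 256 - 8*√13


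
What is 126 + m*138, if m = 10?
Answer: 1506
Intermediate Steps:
126 + m*138 = 126 + 10*138 = 126 + 1380 = 1506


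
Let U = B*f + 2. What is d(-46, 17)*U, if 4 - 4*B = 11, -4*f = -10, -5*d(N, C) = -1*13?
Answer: -247/40 ≈ -6.1750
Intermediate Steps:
d(N, C) = 13/5 (d(N, C) = -(-1)*13/5 = -⅕*(-13) = 13/5)
f = 5/2 (f = -¼*(-10) = 5/2 ≈ 2.5000)
B = -7/4 (B = 1 - ¼*11 = 1 - 11/4 = -7/4 ≈ -1.7500)
U = -19/8 (U = -7/4*5/2 + 2 = -35/8 + 2 = -19/8 ≈ -2.3750)
d(-46, 17)*U = (13/5)*(-19/8) = -247/40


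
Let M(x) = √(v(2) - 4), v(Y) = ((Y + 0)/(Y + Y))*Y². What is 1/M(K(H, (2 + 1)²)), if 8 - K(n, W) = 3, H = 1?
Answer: -I*√2/2 ≈ -0.70711*I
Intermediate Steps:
K(n, W) = 5 (K(n, W) = 8 - 1*3 = 8 - 3 = 5)
v(Y) = Y²/2 (v(Y) = (Y/((2*Y)))*Y² = (Y*(1/(2*Y)))*Y² = Y²/2)
M(x) = I*√2 (M(x) = √((½)*2² - 4) = √((½)*4 - 4) = √(2 - 4) = √(-2) = I*√2)
1/M(K(H, (2 + 1)²)) = 1/(I*√2) = -I*√2/2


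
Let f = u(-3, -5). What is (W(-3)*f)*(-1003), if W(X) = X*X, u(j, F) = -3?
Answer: 27081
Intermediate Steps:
W(X) = X²
f = -3
(W(-3)*f)*(-1003) = ((-3)²*(-3))*(-1003) = (9*(-3))*(-1003) = -27*(-1003) = 27081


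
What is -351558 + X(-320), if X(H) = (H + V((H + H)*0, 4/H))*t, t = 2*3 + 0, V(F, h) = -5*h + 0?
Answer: -2827821/8 ≈ -3.5348e+5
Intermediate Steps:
V(F, h) = -5*h
t = 6 (t = 6 + 0 = 6)
X(H) = -120/H + 6*H (X(H) = (H - 20/H)*6 = -120/H + 6*H)
-351558 + X(-320) = -351558 + (-120/(-320) + 6*(-320)) = -351558 + (-120*(-1/320) - 1920) = -351558 + (3/8 - 1920) = -351558 - 15357/8 = -2827821/8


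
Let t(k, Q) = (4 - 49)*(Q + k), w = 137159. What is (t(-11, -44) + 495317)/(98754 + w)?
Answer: 497792/235913 ≈ 2.1101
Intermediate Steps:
t(k, Q) = -45*Q - 45*k (t(k, Q) = -45*(Q + k) = -45*Q - 45*k)
(t(-11, -44) + 495317)/(98754 + w) = ((-45*(-44) - 45*(-11)) + 495317)/(98754 + 137159) = ((1980 + 495) + 495317)/235913 = (2475 + 495317)*(1/235913) = 497792*(1/235913) = 497792/235913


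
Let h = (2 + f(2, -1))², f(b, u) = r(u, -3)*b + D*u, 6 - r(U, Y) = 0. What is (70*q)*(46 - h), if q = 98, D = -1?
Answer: -1227940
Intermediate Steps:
r(U, Y) = 6 (r(U, Y) = 6 - 1*0 = 6 + 0 = 6)
f(b, u) = -u + 6*b (f(b, u) = 6*b - u = -u + 6*b)
h = 225 (h = (2 + (-1*(-1) + 6*2))² = (2 + (1 + 12))² = (2 + 13)² = 15² = 225)
(70*q)*(46 - h) = (70*98)*(46 - 1*225) = 6860*(46 - 225) = 6860*(-179) = -1227940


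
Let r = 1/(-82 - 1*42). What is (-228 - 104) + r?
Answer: -41169/124 ≈ -332.01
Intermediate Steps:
r = -1/124 (r = 1/(-82 - 42) = 1/(-124) = -1/124 ≈ -0.0080645)
(-228 - 104) + r = (-228 - 104) - 1/124 = -332 - 1/124 = -41169/124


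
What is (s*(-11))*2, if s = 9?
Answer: -198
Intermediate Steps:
(s*(-11))*2 = (9*(-11))*2 = -99*2 = -198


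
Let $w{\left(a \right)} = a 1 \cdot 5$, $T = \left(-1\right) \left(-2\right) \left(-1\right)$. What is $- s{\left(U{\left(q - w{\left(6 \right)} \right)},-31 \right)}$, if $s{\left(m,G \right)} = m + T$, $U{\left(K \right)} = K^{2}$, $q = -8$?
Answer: $-1442$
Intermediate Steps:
$T = -2$ ($T = 2 \left(-1\right) = -2$)
$w{\left(a \right)} = 5 a$ ($w{\left(a \right)} = a 5 = 5 a$)
$s{\left(m,G \right)} = -2 + m$ ($s{\left(m,G \right)} = m - 2 = -2 + m$)
$- s{\left(U{\left(q - w{\left(6 \right)} \right)},-31 \right)} = - (-2 + \left(-8 - 5 \cdot 6\right)^{2}) = - (-2 + \left(-8 - 30\right)^{2}) = - (-2 + \left(-38\right)^{2}) = - (-2 + 1444) = \left(-1\right) 1442 = -1442$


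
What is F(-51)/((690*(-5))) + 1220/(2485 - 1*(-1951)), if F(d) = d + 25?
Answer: 540542/1913025 ≈ 0.28256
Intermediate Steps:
F(d) = 25 + d
F(-51)/((690*(-5))) + 1220/(2485 - 1*(-1951)) = (25 - 51)/((690*(-5))) + 1220/(2485 - 1*(-1951)) = -26/(-3450) + 1220/(2485 + 1951) = -26*(-1/3450) + 1220/4436 = 13/1725 + 1220*(1/4436) = 13/1725 + 305/1109 = 540542/1913025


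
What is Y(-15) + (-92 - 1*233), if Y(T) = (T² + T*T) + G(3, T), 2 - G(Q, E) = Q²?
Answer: 118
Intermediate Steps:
G(Q, E) = 2 - Q²
Y(T) = -7 + 2*T² (Y(T) = (T² + T*T) + (2 - 1*3²) = (T² + T²) + (2 - 1*9) = 2*T² + (2 - 9) = 2*T² - 7 = -7 + 2*T²)
Y(-15) + (-92 - 1*233) = (-7 + 2*(-15)²) + (-92 - 1*233) = (-7 + 2*225) + (-92 - 233) = (-7 + 450) - 325 = 443 - 325 = 118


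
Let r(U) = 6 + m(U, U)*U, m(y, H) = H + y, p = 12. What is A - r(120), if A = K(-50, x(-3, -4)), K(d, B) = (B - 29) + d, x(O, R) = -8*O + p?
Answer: -28849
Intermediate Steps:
x(O, R) = 12 - 8*O (x(O, R) = -8*O + 12 = 12 - 8*O)
K(d, B) = -29 + B + d (K(d, B) = (-29 + B) + d = -29 + B + d)
r(U) = 6 + 2*U² (r(U) = 6 + (U + U)*U = 6 + (2*U)*U = 6 + 2*U²)
A = -43 (A = -29 + (12 - 8*(-3)) - 50 = -29 + (12 + 24) - 50 = -29 + 36 - 50 = -43)
A - r(120) = -43 - (6 + 2*120²) = -43 - (6 + 2*14400) = -43 - (6 + 28800) = -43 - 1*28806 = -43 - 28806 = -28849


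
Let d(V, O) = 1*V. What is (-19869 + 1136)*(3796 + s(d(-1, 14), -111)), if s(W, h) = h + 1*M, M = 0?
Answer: -69031105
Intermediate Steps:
d(V, O) = V
s(W, h) = h (s(W, h) = h + 1*0 = h + 0 = h)
(-19869 + 1136)*(3796 + s(d(-1, 14), -111)) = (-19869 + 1136)*(3796 - 111) = -18733*3685 = -69031105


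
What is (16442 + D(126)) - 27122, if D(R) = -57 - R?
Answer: -10863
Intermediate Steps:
(16442 + D(126)) - 27122 = (16442 + (-57 - 1*126)) - 27122 = (16442 + (-57 - 126)) - 27122 = (16442 - 183) - 27122 = 16259 - 27122 = -10863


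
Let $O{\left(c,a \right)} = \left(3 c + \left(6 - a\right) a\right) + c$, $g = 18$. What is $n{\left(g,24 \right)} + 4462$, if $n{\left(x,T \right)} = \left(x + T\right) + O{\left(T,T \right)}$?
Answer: $4168$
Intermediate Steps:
$O{\left(c,a \right)} = 4 c + a \left(6 - a\right)$ ($O{\left(c,a \right)} = \left(3 c + a \left(6 - a\right)\right) + c = 4 c + a \left(6 - a\right)$)
$n{\left(x,T \right)} = x - T^{2} + 11 T$ ($n{\left(x,T \right)} = \left(x + T\right) + \left(- T^{2} + 4 T + 6 T\right) = \left(T + x\right) - \left(T^{2} - 10 T\right) = x - T^{2} + 11 T$)
$n{\left(g,24 \right)} + 4462 = \left(18 - 24^{2} + 11 \cdot 24\right) + 4462 = \left(18 - 576 + 264\right) + 4462 = -294 + 4462 = 4168$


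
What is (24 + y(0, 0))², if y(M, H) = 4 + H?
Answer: 784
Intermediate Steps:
(24 + y(0, 0))² = (24 + (4 + 0))² = (24 + 4)² = 28² = 784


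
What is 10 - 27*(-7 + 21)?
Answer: -368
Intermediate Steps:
10 - 27*(-7 + 21) = 10 - 27*14 = 10 - 378 = -368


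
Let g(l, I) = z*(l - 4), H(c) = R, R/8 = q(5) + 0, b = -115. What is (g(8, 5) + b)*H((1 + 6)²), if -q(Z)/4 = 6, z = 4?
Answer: 19008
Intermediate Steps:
q(Z) = -24 (q(Z) = -4*6 = -24)
R = -192 (R = 8*(-24 + 0) = 8*(-24) = -192)
H(c) = -192
g(l, I) = -16 + 4*l (g(l, I) = 4*(l - 4) = 4*(-4 + l) = -16 + 4*l)
(g(8, 5) + b)*H((1 + 6)²) = ((-16 + 4*8) - 115)*(-192) = ((-16 + 32) - 115)*(-192) = (16 - 115)*(-192) = -99*(-192) = 19008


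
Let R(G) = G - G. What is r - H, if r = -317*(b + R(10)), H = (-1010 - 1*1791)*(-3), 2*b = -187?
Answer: 42473/2 ≈ 21237.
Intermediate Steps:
b = -187/2 (b = (1/2)*(-187) = -187/2 ≈ -93.500)
R(G) = 0
H = 8403 (H = (-1010 - 1791)*(-3) = -2801*(-3) = 8403)
r = 59279/2 (r = -317*(-187/2 + 0) = -317*(-187/2) = 59279/2 ≈ 29640.)
r - H = 59279/2 - 1*8403 = 59279/2 - 8403 = 42473/2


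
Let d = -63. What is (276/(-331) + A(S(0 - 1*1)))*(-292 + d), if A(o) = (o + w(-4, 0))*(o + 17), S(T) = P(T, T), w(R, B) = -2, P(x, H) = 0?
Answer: 4093150/331 ≈ 12366.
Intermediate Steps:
S(T) = 0
A(o) = (-2 + o)*(17 + o) (A(o) = (o - 2)*(o + 17) = (-2 + o)*(17 + o))
(276/(-331) + A(S(0 - 1*1)))*(-292 + d) = (276/(-331) + (-34 + 0² + 15*0))*(-292 - 63) = (276*(-1/331) + (-34 + 0 + 0))*(-355) = (-276/331 - 34)*(-355) = -11530/331*(-355) = 4093150/331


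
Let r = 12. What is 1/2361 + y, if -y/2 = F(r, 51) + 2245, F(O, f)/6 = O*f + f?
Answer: -29385005/2361 ≈ -12446.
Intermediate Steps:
F(O, f) = 6*f + 6*O*f (F(O, f) = 6*(O*f + f) = 6*(f + O*f) = 6*f + 6*O*f)
y = -12446 (y = -2*(6*51*(1 + 12) + 2245) = -2*(6*51*13 + 2245) = -2*(3978 + 2245) = -2*6223 = -12446)
1/2361 + y = 1/2361 - 12446 = -29385005/2361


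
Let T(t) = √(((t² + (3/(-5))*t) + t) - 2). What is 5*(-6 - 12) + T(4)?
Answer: -90 + √390/5 ≈ -86.050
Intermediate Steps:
T(t) = √(-2 + t² + 2*t/5) (T(t) = √(((t² + (3*(-⅕))*t) + t) - 2) = √(((t² - 3*t/5) + t) - 2) = √((t² + 2*t/5) - 2) = √(-2 + t² + 2*t/5))
5*(-6 - 12) + T(4) = 5*(-6 - 12) + √(-50 + 10*4 + 25*4²)/5 = 5*(-18) + √(-50 + 40 + 25*16)/5 = -90 + √(-50 + 40 + 400)/5 = -90 + √390/5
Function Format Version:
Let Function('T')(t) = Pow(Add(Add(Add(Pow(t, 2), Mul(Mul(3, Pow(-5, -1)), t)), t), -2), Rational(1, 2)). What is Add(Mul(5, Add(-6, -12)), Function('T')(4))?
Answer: Add(-90, Mul(Rational(1, 5), Pow(390, Rational(1, 2)))) ≈ -86.050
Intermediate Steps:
Function('T')(t) = Pow(Add(-2, Pow(t, 2), Mul(Rational(2, 5), t)), Rational(1, 2)) (Function('T')(t) = Pow(Add(Add(Add(Pow(t, 2), Mul(Mul(3, Rational(-1, 5)), t)), t), -2), Rational(1, 2)) = Pow(Add(Add(Add(Pow(t, 2), Mul(Rational(-3, 5), t)), t), -2), Rational(1, 2)) = Pow(Add(Add(Pow(t, 2), Mul(Rational(2, 5), t)), -2), Rational(1, 2)) = Pow(Add(-2, Pow(t, 2), Mul(Rational(2, 5), t)), Rational(1, 2)))
Add(Mul(5, Add(-6, -12)), Function('T')(4)) = Add(Mul(5, Add(-6, -12)), Mul(Rational(1, 5), Pow(Add(-50, Mul(10, 4), Mul(25, Pow(4, 2))), Rational(1, 2)))) = Add(Mul(5, -18), Mul(Rational(1, 5), Pow(Add(-50, 40, Mul(25, 16)), Rational(1, 2)))) = Add(-90, Mul(Rational(1, 5), Pow(Add(-50, 40, 400), Rational(1, 2)))) = Add(-90, Mul(Rational(1, 5), Pow(390, Rational(1, 2))))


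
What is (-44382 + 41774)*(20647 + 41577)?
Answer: -162280192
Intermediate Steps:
(-44382 + 41774)*(20647 + 41577) = -2608*62224 = -162280192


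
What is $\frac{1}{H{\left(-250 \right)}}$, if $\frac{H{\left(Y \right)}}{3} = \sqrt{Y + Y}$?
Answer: $- \frac{i \sqrt{5}}{150} \approx - 0.014907 i$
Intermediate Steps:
$H{\left(Y \right)} = 3 \sqrt{2} \sqrt{Y}$ ($H{\left(Y \right)} = 3 \sqrt{Y + Y} = 3 \sqrt{2 Y} = 3 \sqrt{2} \sqrt{Y}$)
$\frac{1}{H{\left(-250 \right)}} = \frac{1}{3 \sqrt{2} \sqrt{-250}} = \frac{1}{3 \sqrt{2} \cdot 5 i \sqrt{10}} = \frac{1}{30 i \sqrt{5}} = - \frac{i \sqrt{5}}{150}$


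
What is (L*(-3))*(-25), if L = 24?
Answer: 1800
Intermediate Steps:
(L*(-3))*(-25) = (24*(-3))*(-25) = -72*(-25) = 1800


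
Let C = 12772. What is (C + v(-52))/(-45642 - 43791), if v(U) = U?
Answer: -4240/29811 ≈ -0.14223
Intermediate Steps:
(C + v(-52))/(-45642 - 43791) = (12772 - 52)/(-45642 - 43791) = 12720/(-89433) = 12720*(-1/89433) = -4240/29811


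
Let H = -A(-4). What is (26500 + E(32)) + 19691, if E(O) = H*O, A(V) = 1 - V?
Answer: 46031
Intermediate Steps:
H = -5 (H = -(1 - 1*(-4)) = -(1 + 4) = -1*5 = -5)
E(O) = -5*O
(26500 + E(32)) + 19691 = (26500 - 5*32) + 19691 = (26500 - 160) + 19691 = 26340 + 19691 = 46031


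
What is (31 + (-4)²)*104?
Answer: 4888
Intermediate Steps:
(31 + (-4)²)*104 = (31 + 16)*104 = 47*104 = 4888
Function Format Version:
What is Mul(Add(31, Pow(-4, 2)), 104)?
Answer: 4888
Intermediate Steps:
Mul(Add(31, Pow(-4, 2)), 104) = Mul(Add(31, 16), 104) = Mul(47, 104) = 4888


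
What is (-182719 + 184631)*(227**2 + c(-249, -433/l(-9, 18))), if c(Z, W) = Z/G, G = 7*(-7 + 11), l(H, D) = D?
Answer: 689545114/7 ≈ 9.8506e+7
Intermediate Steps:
G = 28 (G = 7*4 = 28)
c(Z, W) = Z/28
(-182719 + 184631)*(227**2 + c(-249, -433/l(-9, 18))) = (-182719 + 184631)*(227**2 + (1/28)*(-249)) = 1912*(51529 - 249/28) = 1912*(1442563/28) = 689545114/7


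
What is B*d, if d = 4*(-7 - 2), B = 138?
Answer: -4968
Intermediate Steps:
d = -36 (d = 4*(-9) = -36)
B*d = 138*(-36) = -4968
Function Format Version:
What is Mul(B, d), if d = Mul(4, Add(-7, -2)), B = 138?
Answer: -4968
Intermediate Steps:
d = -36 (d = Mul(4, -9) = -36)
Mul(B, d) = Mul(138, -36) = -4968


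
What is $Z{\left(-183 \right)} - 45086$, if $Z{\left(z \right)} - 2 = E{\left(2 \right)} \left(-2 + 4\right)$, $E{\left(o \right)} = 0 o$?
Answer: $-45084$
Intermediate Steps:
$E{\left(o \right)} = 0$
$Z{\left(z \right)} = 2$ ($Z{\left(z \right)} = 2 + 0 \left(-2 + 4\right) = 2 + 0 \cdot 2 = 2 + 0 = 2$)
$Z{\left(-183 \right)} - 45086 = 2 - 45086 = -45084$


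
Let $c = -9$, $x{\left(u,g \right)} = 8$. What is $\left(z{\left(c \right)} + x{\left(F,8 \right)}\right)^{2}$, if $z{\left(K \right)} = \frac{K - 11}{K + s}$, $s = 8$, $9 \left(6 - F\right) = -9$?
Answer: $784$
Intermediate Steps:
$F = 7$ ($F = 6 - -1 = 6 + 1 = 7$)
$z{\left(K \right)} = \frac{-11 + K}{8 + K}$ ($z{\left(K \right)} = \frac{K - 11}{K + 8} = \frac{-11 + K}{8 + K}$)
$\left(z{\left(c \right)} + x{\left(F,8 \right)}\right)^{2} = \left(\frac{-11 - 9}{8 - 9} + 8\right)^{2} = \left(\frac{1}{-1} \left(-20\right) + 8\right)^{2} = \left(\left(-1\right) \left(-20\right) + 8\right)^{2} = \left(20 + 8\right)^{2} = 28^{2} = 784$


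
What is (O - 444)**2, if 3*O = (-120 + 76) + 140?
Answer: 169744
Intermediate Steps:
O = 32 (O = ((-120 + 76) + 140)/3 = (-44 + 140)/3 = (1/3)*96 = 32)
(O - 444)**2 = (32 - 444)**2 = (-412)**2 = 169744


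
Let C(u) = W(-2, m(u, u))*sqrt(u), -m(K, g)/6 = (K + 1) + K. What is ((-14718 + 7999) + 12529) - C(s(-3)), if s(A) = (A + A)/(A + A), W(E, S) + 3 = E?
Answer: 5815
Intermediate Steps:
m(K, g) = -6 - 12*K (m(K, g) = -6*((K + 1) + K) = -6*((1 + K) + K) = -6*(1 + 2*K) = -6 - 12*K)
W(E, S) = -3 + E
s(A) = 1 (s(A) = (2*A)/((2*A)) = (2*A)*(1/(2*A)) = 1)
C(u) = -5*sqrt(u) (C(u) = (-3 - 2)*sqrt(u) = -5*sqrt(u))
((-14718 + 7999) + 12529) - C(s(-3)) = ((-14718 + 7999) + 12529) - (-5)*sqrt(1) = (-6719 + 12529) - (-5) = 5810 - 1*(-5) = 5810 + 5 = 5815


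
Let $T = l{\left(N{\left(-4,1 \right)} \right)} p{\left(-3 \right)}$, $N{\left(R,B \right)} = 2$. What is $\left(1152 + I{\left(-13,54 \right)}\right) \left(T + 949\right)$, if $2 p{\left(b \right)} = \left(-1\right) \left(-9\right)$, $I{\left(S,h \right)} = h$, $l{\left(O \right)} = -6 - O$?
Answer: $1101078$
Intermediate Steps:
$p{\left(b \right)} = \frac{9}{2}$ ($p{\left(b \right)} = \frac{\left(-1\right) \left(-9\right)}{2} = \frac{1}{2} \cdot 9 = \frac{9}{2}$)
$T = -36$ ($T = \left(-6 - 2\right) \frac{9}{2} = \left(-8\right) \frac{9}{2} = -36$)
$\left(1152 + I{\left(-13,54 \right)}\right) \left(T + 949\right) = \left(1152 + 54\right) \left(-36 + 949\right) = 1206 \cdot 913 = 1101078$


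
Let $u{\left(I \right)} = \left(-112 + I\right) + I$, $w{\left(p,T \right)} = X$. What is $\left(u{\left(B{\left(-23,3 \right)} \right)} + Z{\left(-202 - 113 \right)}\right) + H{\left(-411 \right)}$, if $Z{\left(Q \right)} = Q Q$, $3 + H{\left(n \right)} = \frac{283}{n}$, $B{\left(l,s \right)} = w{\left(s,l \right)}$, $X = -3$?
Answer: $\frac{40731461}{411} \approx 99103.0$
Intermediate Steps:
$w{\left(p,T \right)} = -3$
$B{\left(l,s \right)} = -3$
$H{\left(n \right)} = -3 + \frac{283}{n}$
$Z{\left(Q \right)} = Q^{2}$
$u{\left(I \right)} = -112 + 2 I$
$\left(u{\left(B{\left(-23,3 \right)} \right)} + Z{\left(-202 - 113 \right)}\right) + H{\left(-411 \right)} = \left(\left(-112 + 2 \left(-3\right)\right) + \left(-202 - 113\right)^{2}\right) - \left(3 - \frac{283}{-411}\right) = \left(\left(-112 - 6\right) + \left(-202 - 113\right)^{2}\right) + \left(-3 + 283 \left(- \frac{1}{411}\right)\right) = \left(-118 + \left(-315\right)^{2}\right) - \frac{1516}{411} = \left(-118 + 99225\right) - \frac{1516}{411} = 99107 - \frac{1516}{411} = \frac{40731461}{411}$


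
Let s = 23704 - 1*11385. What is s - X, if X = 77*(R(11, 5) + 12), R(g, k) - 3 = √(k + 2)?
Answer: 11164 - 77*√7 ≈ 10960.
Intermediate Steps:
s = 12319 (s = 23704 - 11385 = 12319)
R(g, k) = 3 + √(2 + k) (R(g, k) = 3 + √(k + 2) = 3 + √(2 + k))
X = 1155 + 77*√7 (X = 77*((3 + √(2 + 5)) + 12) = 77*((3 + √7) + 12) = 77*(15 + √7) = 1155 + 77*√7 ≈ 1358.7)
s - X = 12319 - (1155 + 77*√7) = 12319 + (-1155 - 77*√7) = 11164 - 77*√7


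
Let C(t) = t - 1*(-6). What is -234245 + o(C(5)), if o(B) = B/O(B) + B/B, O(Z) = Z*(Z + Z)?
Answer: -5153367/22 ≈ -2.3424e+5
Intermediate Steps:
O(Z) = 2*Z**2 (O(Z) = Z*(2*Z) = 2*Z**2)
C(t) = 6 + t (C(t) = t + 6 = 6 + t)
o(B) = 1 + 1/(2*B) (o(B) = B/((2*B**2)) + B/B = B*(1/(2*B**2)) + 1 = 1/(2*B) + 1 = 1 + 1/(2*B))
-234245 + o(C(5)) = -234245 + (1/2 + (6 + 5))/(6 + 5) = -234245 + (1/2 + 11)/11 = -234245 + (1/11)*(23/2) = -234245 + 23/22 = -5153367/22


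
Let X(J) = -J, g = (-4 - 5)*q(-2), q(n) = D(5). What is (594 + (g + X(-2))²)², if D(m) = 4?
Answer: 3062500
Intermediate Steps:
q(n) = 4
g = -36 (g = (-4 - 5)*4 = -9*4 = -36)
(594 + (g + X(-2))²)² = (594 + (-36 - 1*(-2))²)² = (594 + (-36 + 2)²)² = (594 + (-34)²)² = (594 + 1156)² = 1750² = 3062500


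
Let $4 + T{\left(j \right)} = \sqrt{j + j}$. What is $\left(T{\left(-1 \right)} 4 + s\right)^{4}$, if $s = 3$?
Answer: $\left(-13 + 4 i \sqrt{2}\right)^{4} \approx -2863.0 - 40299.0 i$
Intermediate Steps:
$T{\left(j \right)} = -4 + \sqrt{2} \sqrt{j}$ ($T{\left(j \right)} = -4 + \sqrt{j + j} = -4 + \sqrt{2 j} = -4 + \sqrt{2} \sqrt{j}$)
$\left(T{\left(-1 \right)} 4 + s\right)^{4} = \left(\left(-4 + \sqrt{2} \sqrt{-1}\right) 4 + 3\right)^{4} = \left(\left(-4 + \sqrt{2} i\right) 4 + 3\right)^{4} = \left(\left(-4 + i \sqrt{2}\right) 4 + 3\right)^{4} = \left(\left(-16 + 4 i \sqrt{2}\right) + 3\right)^{4} = \left(-13 + 4 i \sqrt{2}\right)^{4}$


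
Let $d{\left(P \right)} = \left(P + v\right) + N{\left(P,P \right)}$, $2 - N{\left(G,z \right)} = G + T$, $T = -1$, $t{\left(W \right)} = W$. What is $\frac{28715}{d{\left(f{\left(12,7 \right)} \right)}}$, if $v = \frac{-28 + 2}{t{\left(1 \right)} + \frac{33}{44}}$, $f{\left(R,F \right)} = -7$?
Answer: $- \frac{201005}{83} \approx -2421.7$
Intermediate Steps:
$N{\left(G,z \right)} = 3 - G$ ($N{\left(G,z \right)} = 2 - \left(G - 1\right) = 2 - \left(-1 + G\right) = 3 - G$)
$v = - \frac{104}{7}$ ($v = \frac{-28 + 2}{1 + \frac{33}{44}} = - \frac{26}{1 + 33 \cdot \frac{1}{44}} = - \frac{26}{1 + \frac{3}{4}} = - \frac{26}{\frac{7}{4}} = \left(-26\right) \frac{4}{7} = - \frac{104}{7} \approx -14.857$)
$d{\left(P \right)} = - \frac{83}{7}$ ($d{\left(P \right)} = \left(P - \frac{104}{7}\right) - \left(-3 + P\right) = \left(- \frac{104}{7} + P\right) - \left(-3 + P\right) = - \frac{83}{7}$)
$\frac{28715}{d{\left(f{\left(12,7 \right)} \right)}} = \frac{28715}{- \frac{83}{7}} = 28715 \left(- \frac{7}{83}\right) = - \frac{201005}{83}$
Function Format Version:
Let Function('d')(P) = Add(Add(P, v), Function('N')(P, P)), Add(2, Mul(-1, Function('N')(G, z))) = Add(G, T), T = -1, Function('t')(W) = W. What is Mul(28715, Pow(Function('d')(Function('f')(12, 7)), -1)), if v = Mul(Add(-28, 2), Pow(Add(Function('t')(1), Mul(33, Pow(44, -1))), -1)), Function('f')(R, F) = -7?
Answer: Rational(-201005, 83) ≈ -2421.7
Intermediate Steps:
Function('N')(G, z) = Add(3, Mul(-1, G)) (Function('N')(G, z) = Add(2, Mul(-1, Add(G, -1))) = Add(2, Mul(-1, Add(-1, G))) = Add(2, Add(1, Mul(-1, G))) = Add(3, Mul(-1, G)))
v = Rational(-104, 7) (v = Mul(Add(-28, 2), Pow(Add(1, Mul(33, Pow(44, -1))), -1)) = Mul(-26, Pow(Add(1, Mul(33, Rational(1, 44))), -1)) = Mul(-26, Pow(Add(1, Rational(3, 4)), -1)) = Mul(-26, Pow(Rational(7, 4), -1)) = Mul(-26, Rational(4, 7)) = Rational(-104, 7) ≈ -14.857)
Function('d')(P) = Rational(-83, 7) (Function('d')(P) = Add(Add(P, Rational(-104, 7)), Add(3, Mul(-1, P))) = Add(Add(Rational(-104, 7), P), Add(3, Mul(-1, P))) = Rational(-83, 7))
Mul(28715, Pow(Function('d')(Function('f')(12, 7)), -1)) = Mul(28715, Pow(Rational(-83, 7), -1)) = Mul(28715, Rational(-7, 83)) = Rational(-201005, 83)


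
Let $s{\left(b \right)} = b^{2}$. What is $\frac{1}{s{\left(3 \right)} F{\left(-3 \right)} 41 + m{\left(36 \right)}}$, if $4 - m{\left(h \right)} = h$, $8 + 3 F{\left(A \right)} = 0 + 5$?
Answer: $- \frac{1}{401} \approx -0.0024938$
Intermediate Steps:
$F{\left(A \right)} = -1$ ($F{\left(A \right)} = - \frac{8}{3} + \frac{0 + 5}{3} = - \frac{8}{3} + \frac{1}{3} \cdot 5 = - \frac{8}{3} + \frac{5}{3} = -1$)
$m{\left(h \right)} = 4 - h$
$\frac{1}{s{\left(3 \right)} F{\left(-3 \right)} 41 + m{\left(36 \right)}} = \frac{1}{3^{2} \left(-1\right) 41 + \left(4 - 36\right)} = \frac{1}{9 \left(-1\right) 41 + \left(4 - 36\right)} = \frac{1}{\left(-9\right) 41 - 32} = \frac{1}{-369 - 32} = \frac{1}{-401} = - \frac{1}{401}$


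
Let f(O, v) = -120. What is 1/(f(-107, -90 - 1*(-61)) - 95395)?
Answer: -1/95515 ≈ -1.0470e-5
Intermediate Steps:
1/(f(-107, -90 - 1*(-61)) - 95395) = 1/(-120 - 95395) = 1/(-95515) = -1/95515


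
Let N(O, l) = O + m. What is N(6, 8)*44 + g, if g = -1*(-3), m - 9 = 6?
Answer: 927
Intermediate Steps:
m = 15 (m = 9 + 6 = 15)
g = 3
N(O, l) = 15 + O (N(O, l) = O + 15 = 15 + O)
N(6, 8)*44 + g = (15 + 6)*44 + 3 = 21*44 + 3 = 924 + 3 = 927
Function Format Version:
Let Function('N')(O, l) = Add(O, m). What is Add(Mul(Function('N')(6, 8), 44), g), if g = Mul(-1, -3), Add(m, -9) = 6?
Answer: 927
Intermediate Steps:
m = 15 (m = Add(9, 6) = 15)
g = 3
Function('N')(O, l) = Add(15, O) (Function('N')(O, l) = Add(O, 15) = Add(15, O))
Add(Mul(Function('N')(6, 8), 44), g) = Add(Mul(Add(15, 6), 44), 3) = Add(Mul(21, 44), 3) = Add(924, 3) = 927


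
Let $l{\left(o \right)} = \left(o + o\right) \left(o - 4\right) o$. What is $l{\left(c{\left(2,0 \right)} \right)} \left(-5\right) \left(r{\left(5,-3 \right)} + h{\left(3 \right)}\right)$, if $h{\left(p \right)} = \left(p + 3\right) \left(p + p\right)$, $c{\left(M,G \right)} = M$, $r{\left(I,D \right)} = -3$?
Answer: $2640$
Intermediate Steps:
$h{\left(p \right)} = 2 p \left(3 + p\right)$ ($h{\left(p \right)} = \left(3 + p\right) 2 p = 2 p \left(3 + p\right)$)
$l{\left(o \right)} = 2 o^{2} \left(-4 + o\right)$ ($l{\left(o \right)} = 2 o \left(-4 + o\right) o = 2 o^{2} \left(-4 + o\right)$)
$l{\left(c{\left(2,0 \right)} \right)} \left(-5\right) \left(r{\left(5,-3 \right)} + h{\left(3 \right)}\right) = 2 \cdot 2^{2} \left(-4 + 2\right) \left(-5\right) \left(-3 + 2 \cdot 3 \left(3 + 3\right)\right) = 2 \cdot 4 \left(-2\right) \left(-5\right) \left(-3 + 2 \cdot 3 \cdot 6\right) = \left(-16\right) \left(-5\right) \left(-3 + 36\right) = 80 \cdot 33 = 2640$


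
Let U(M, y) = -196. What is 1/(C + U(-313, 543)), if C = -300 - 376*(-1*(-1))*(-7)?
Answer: 1/2136 ≈ 0.00046816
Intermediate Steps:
C = 2332 (C = -300 - 376*(-7) = -300 + 2632 = 2332)
1/(C + U(-313, 543)) = 1/(2332 - 196) = 1/2136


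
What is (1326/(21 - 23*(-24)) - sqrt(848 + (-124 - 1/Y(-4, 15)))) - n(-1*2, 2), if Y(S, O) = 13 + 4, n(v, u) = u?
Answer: 60/191 - sqrt(209219)/17 ≈ -26.592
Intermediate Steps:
Y(S, O) = 17
(1326/(21 - 23*(-24)) - sqrt(848 + (-124 - 1/Y(-4, 15)))) - n(-1*2, 2) = (1326/(21 - 23*(-24)) - sqrt(848 + (-124 - 1/17))) - 1*2 = (1326/(21 + 552) - sqrt(848 + (-124 - 1*1/17))) - 2 = (1326/573 - sqrt(848 + (-124 - 1/17))) - 2 = (1326*(1/573) - sqrt(848 - 2109/17)) - 2 = (442/191 - sqrt(12307/17)) - 2 = (442/191 - sqrt(209219)/17) - 2 = 60/191 - sqrt(209219)/17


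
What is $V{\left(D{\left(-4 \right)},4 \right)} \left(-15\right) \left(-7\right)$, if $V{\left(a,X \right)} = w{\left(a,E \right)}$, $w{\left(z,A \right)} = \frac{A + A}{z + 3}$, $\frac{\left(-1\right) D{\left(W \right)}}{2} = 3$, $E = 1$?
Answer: $-70$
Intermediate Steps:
$D{\left(W \right)} = -6$ ($D{\left(W \right)} = \left(-2\right) 3 = -6$)
$w{\left(z,A \right)} = \frac{2 A}{3 + z}$
$V{\left(a,X \right)} = \frac{2}{3 + a}$ ($V{\left(a,X \right)} = 2 \cdot 1 \frac{1}{3 + a} = \frac{2}{3 + a}$)
$V{\left(D{\left(-4 \right)},4 \right)} \left(-15\right) \left(-7\right) = \frac{2}{3 - 6} \left(-15\right) \left(-7\right) = \frac{2}{-3} \left(-15\right) \left(-7\right) = 2 \left(- \frac{1}{3}\right) \left(-15\right) \left(-7\right) = \left(- \frac{2}{3}\right) \left(-15\right) \left(-7\right) = 10 \left(-7\right) = -70$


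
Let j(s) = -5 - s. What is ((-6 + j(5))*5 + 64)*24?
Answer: -384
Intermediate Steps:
((-6 + j(5))*5 + 64)*24 = ((-6 + (-5 - 1*5))*5 + 64)*24 = ((-6 + (-5 - 5))*5 + 64)*24 = ((-6 - 10)*5 + 64)*24 = (-16*5 + 64)*24 = (-80 + 64)*24 = -16*24 = -384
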